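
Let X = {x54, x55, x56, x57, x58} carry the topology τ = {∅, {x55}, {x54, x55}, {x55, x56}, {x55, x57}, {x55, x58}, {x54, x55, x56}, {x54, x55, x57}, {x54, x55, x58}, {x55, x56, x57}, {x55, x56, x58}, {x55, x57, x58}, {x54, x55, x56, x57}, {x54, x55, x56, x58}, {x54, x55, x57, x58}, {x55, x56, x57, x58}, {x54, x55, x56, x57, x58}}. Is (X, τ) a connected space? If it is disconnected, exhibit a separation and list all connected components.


(X, τ) is connected.

Find clopen sets (U ∈ τ with X ∖ U ∈ τ):
  U = ∅, X ∖ U = {x54, x55, x56, x57, x58} — both open, so U is clopen.
  U = {x54, x55, x56, x57, x58}, X ∖ U = ∅ — both open, so U is clopen.
Only trivial clopens (∅ and X) exist, so (X, τ) is connected.
Compute connected components by grouping points that agree on all clopens:
  component: {x54, x55, x56, x57, x58}


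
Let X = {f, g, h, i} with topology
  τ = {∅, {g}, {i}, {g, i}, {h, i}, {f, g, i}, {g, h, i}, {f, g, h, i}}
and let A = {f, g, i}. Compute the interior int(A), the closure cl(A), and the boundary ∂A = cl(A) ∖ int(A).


int(A) = {f, g, i}, cl(A) = {f, g, h, i}, ∂A = {h}.

Closed sets in (X, τ) are complements of opens:
  closed(X, τ) = {∅, {f}, {h}, {f, g}, {f, h}, {f, g, h}, {f, h, i}, {f, g, h, i}}.
int(A) = ⋃ {U ∈ τ : U ⊆ A}. Opens contained in A: ∅, {g}, {i}, {g, i}, {f, g, i}.
Taking the union of these: int(A) = {f, g, i}.
cl(A) = ⋂ {C closed : A ⊆ C}. Closed sets containing A: {f, g, h, i}.
Intersecting these: cl(A) = {f, g, h, i}.
∂A = cl(A) ∖ int(A) = {f, g, h, i} ∖ {f, g, i} = {h}.


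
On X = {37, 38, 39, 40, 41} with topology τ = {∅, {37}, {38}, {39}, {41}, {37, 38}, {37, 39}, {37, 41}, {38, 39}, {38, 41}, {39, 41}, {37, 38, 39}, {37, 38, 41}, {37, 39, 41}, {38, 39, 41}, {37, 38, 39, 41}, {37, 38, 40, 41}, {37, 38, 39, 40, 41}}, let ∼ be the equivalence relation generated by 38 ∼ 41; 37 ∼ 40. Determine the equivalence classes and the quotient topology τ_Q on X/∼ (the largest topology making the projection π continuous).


X/∼ = {[37=40], [38=41], [39]}; |τ_Q| = 6.

Equivalence classes: [37=40], [38=41], [39].
Quotient map π: X → X/∼ sends 37 ↦ [37=40], 38 ↦ [38=41], 39 ↦ [39], 40 ↦ [37=40], 41 ↦ [38=41].
For each subset V ⊆ X/∼, compute π^{-1}(V) ⊆ X and check whether π^{-1}(V) ∈ τ. V is open in τ_Q iff π^{-1}(V) ∈ τ.
  V = {}: π^{-1}(V) = ∅ ∈ τ ✓.
  V = {[37=40]}: π^{-1}(V) = {37, 40} ∉ τ ✗.
  V = {[38=41]}: π^{-1}(V) = {38, 41} ∈ τ ✓.
  V = {[37=40], [38=41]}: π^{-1}(V) = {37, 38, 40, 41} ∈ τ ✓.
  V = {[39]}: π^{-1}(V) = {39} ∈ τ ✓.
  V = {[37=40], [39]}: π^{-1}(V) = {37, 39, 40} ∉ τ ✗.
  V = {[38=41], [39]}: π^{-1}(V) = {38, 39, 41} ∈ τ ✓.
  V = {[37=40], [38=41], [39]}: π^{-1}(V) = {37, 38, 39, 40, 41} ∈ τ ✓.
Open sets in the quotient: τ_Q = {{}, {[38=41]}, {[37=40], [38=41]}, {[39]}, {[38=41], [39]}, {[37=40], [38=41], [39]}} (6 elements).


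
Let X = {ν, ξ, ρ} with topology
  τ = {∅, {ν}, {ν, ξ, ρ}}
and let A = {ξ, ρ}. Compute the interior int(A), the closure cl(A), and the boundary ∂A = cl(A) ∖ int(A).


int(A) = ∅, cl(A) = {ξ, ρ}, ∂A = {ξ, ρ}.

Closed sets in (X, τ) are complements of opens:
  closed(X, τ) = {∅, {ξ, ρ}, {ν, ξ, ρ}}.
int(A) = ⋃ {U ∈ τ : U ⊆ A}. Opens contained in A: ∅.
Taking the union of these: int(A) = ∅.
cl(A) = ⋂ {C closed : A ⊆ C}. Closed sets containing A: {ξ, ρ}, {ν, ξ, ρ}.
Intersecting these: cl(A) = {ξ, ρ}.
∂A = cl(A) ∖ int(A) = {ξ, ρ} ∖ ∅ = {ξ, ρ}.


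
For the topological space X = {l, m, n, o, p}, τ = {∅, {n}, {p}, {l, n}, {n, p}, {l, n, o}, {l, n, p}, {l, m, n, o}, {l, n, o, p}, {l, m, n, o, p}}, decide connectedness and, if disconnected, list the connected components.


(X, τ) is disconnected; components = [{p}, {l, m, n, o}].

Find clopen sets (U ∈ τ with X ∖ U ∈ τ):
  U = ∅, X ∖ U = {l, m, n, o, p} — both open, so U is clopen.
  U = {p}, X ∖ U = {l, m, n, o} — both open, so U is clopen.
  U = {l, m, n, o}, X ∖ U = {p} — both open, so U is clopen.
  U = {l, m, n, o, p}, X ∖ U = ∅ — both open, so U is clopen.
Nontrivial clopen(s) exist: e.g. {p}. So (X, τ) is disconnected.
Compute connected components by grouping points that agree on all clopens:
  component: {p}
  component: {l, m, n, o}


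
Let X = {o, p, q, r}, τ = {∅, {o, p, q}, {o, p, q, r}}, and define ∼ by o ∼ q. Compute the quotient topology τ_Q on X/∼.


X/∼ = {[o=q], [p], [r]}; |τ_Q| = 3.

Equivalence classes: [o=q], [p], [r].
Quotient map π: X → X/∼ sends o ↦ [o=q], p ↦ [p], q ↦ [o=q], r ↦ [r].
For each subset V ⊆ X/∼, compute π^{-1}(V) ⊆ X and check whether π^{-1}(V) ∈ τ. V is open in τ_Q iff π^{-1}(V) ∈ τ.
  V = {}: π^{-1}(V) = ∅ ∈ τ ✓.
  V = {[o=q]}: π^{-1}(V) = {o, q} ∉ τ ✗.
  V = {[p]}: π^{-1}(V) = {p} ∉ τ ✗.
  V = {[o=q], [p]}: π^{-1}(V) = {o, p, q} ∈ τ ✓.
  V = {[r]}: π^{-1}(V) = {r} ∉ τ ✗.
  V = {[o=q], [r]}: π^{-1}(V) = {o, q, r} ∉ τ ✗.
  V = {[p], [r]}: π^{-1}(V) = {p, r} ∉ τ ✗.
  V = {[o=q], [p], [r]}: π^{-1}(V) = {o, p, q, r} ∈ τ ✓.
Open sets in the quotient: τ_Q = {{}, {[o=q], [p]}, {[o=q], [p], [r]}} (3 elements).


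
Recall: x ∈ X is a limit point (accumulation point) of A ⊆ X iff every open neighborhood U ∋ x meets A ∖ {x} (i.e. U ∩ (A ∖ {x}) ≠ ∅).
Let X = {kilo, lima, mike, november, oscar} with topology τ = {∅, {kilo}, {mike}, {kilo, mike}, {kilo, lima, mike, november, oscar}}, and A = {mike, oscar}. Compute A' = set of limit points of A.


A' = {lima, november, oscar}

For each x ∈ X, list the open sets U ∈ τ with x ∈ U, then check whether U ∩ (A ∖ {x}) ≠ ∅ for every such U.
  x = kilo: open {kilo} ∋ x has {kilo} ∩ (A ∖ {kilo}) = ∅, so x is NOT a limit point.
  x = lima: opens ∋ x are {kilo, lima, mike, november, oscar}; each meets A ∖ {lima}, so x IS a limit point.
  x = mike: open {mike} ∋ x has {mike} ∩ (A ∖ {mike}) = ∅, so x is NOT a limit point.
  x = november: opens ∋ x are {kilo, lima, mike, november, oscar}; each meets A ∖ {november}, so x IS a limit point.
  x = oscar: opens ∋ x are {kilo, lima, mike, november, oscar}; each meets A ∖ {oscar}, so x IS a limit point.
Collecting: A' = {lima, november, oscar}.


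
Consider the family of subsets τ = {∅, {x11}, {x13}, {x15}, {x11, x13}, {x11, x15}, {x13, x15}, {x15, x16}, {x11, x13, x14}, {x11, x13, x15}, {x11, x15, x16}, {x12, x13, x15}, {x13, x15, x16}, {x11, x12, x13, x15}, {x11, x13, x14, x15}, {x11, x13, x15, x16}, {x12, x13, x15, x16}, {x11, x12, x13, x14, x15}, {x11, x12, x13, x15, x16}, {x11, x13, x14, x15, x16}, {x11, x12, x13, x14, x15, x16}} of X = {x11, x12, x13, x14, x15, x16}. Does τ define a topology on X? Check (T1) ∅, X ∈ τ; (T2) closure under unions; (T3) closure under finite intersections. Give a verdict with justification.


τ IS a topology on X.

Axiom (T1): ∅ ∈ τ? Yes; X ∈ τ? Yes.
Axiom (T2/T3): check pairwise unions and intersections of members of τ.
All pairwise intersections and unions checked — each lies in τ. Therefore τ satisfies (T1), (T2), (T3): it IS a topology on X.


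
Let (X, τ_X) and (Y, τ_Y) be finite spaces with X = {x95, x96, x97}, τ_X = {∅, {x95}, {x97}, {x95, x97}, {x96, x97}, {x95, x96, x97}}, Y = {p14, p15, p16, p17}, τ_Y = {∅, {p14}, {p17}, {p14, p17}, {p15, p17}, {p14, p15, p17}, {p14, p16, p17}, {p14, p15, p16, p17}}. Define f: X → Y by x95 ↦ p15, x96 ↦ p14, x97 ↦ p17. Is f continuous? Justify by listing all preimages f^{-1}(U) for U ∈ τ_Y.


f is NOT continuous.

Compute f^{-1}(U) for each U ∈ τ_Y:
  U = ∅: f^{-1}(U) = ∅ ∈ τ_X ✓.
  U = {p14}: f^{-1}(U) = {x96} ∉ τ_X ✗.
  U = {p17}: f^{-1}(U) = {x97} ∈ τ_X ✓.
  U = {p14, p17}: f^{-1}(U) = {x96, x97} ∈ τ_X ✓.
  U = {p15, p17}: f^{-1}(U) = {x95, x97} ∈ τ_X ✓.
  U = {p14, p15, p17}: f^{-1}(U) = {x95, x96, x97} ∈ τ_X ✓.
  U = {p14, p16, p17}: f^{-1}(U) = {x96, x97} ∈ τ_X ✓.
  U = {p14, p15, p16, p17}: f^{-1}(U) = {x95, x96, x97} ∈ τ_X ✓.
Found U = {p14} with f^{-1}(U) = {x96} not in τ_X. Therefore f is NOT continuous.


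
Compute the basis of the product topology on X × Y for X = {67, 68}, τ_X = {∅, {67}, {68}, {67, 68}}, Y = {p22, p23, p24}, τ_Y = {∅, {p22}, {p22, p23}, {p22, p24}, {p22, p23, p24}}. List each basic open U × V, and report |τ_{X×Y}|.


Basis B = {∅ × ∅, {67} × {p22}, {68} × {p22}, {67} × {p22, p23}, {67} × {p22, p24}, {67, 68} × {p22}, {68} × {p22, p23}, {68} × {p22, p24}, {67} × {p22, p23, p24}, {68} × {p22, p23, p24}, {67, 68} × {p22, p23}, {67, 68} × {p22, p24}, {67, 68} × {p22, p23, p24}}; |τ_{X×Y}| = 25.

Enumerate products U × V with U ∈ τ_X, V ∈ τ_Y (deduplicated):
  ∅ × ∅ = {} (∅)
  {67} × {p22} = {(67,p22)}
  {68} × {p22} = {(68,p22)}
  {67} × {p22, p23} = {(67,p22), (67,p23)}
  {67} × {p22, p24} = {(67,p22), (67,p24)}
  {67, 68} × {p22} = {(67,p22), (68,p22)}
  {68} × {p22, p23} = {(68,p22), (68,p23)}
  {68} × {p22, p24} = {(68,p22), (68,p24)}
  {67} × {p22, p23, p24} = {(67,p22), (67,p23), (67,p24)}
  {68} × {p22, p23, p24} = {(68,p22), (68,p23), (68,p24)}
  {67, 68} × {p22, p23} = {(67,p22), (67,p23), (68,p22), (68,p23)}
  {67, 68} × {p22, p24} = {(67,p22), (67,p24), (68,p22), (68,p24)}
  {67, 68} × {p22, p23, p24} = {(67,p22), (67,p23), (67,p24), (68,p22), (68,p23), (68,p24)}
These 13 distinct sets form the basis B.
Close under arbitrary unions to get τ_{X×Y}; counting gives |τ_{X×Y}| = 25.


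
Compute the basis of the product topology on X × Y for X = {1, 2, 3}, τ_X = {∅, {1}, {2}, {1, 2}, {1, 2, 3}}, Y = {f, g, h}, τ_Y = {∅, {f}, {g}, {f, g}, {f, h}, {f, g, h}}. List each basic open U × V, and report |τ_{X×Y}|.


Basis B = {∅ × ∅, {1} × {f}, {1} × {g}, {2} × {f}, {2} × {g}, {1} × {f, g}, {1} × {f, h}, {1, 2} × {f}, {1, 2} × {g}, {2} × {f, g}, {2} × {f, h}, {1} × {f, g, h}, {1, 2, 3} × {f}, {1, 2, 3} × {g}, {2} × {f, g, h}, {1, 2} × {f, g}, {1, 2} × {f, h}, {1, 2} × {f, g, h}, {1, 2, 3} × {f, g}, {1, 2, 3} × {f, h}, {1, 2, 3} × {f, g, h}}; |τ_{X×Y}| = 70.

Enumerate products U × V with U ∈ τ_X, V ∈ τ_Y (deduplicated):
  ∅ × ∅ = {} (∅)
  {1} × {f} = {(1,f)}
  {1} × {g} = {(1,g)}
  {2} × {f} = {(2,f)}
  {2} × {g} = {(2,g)}
  {1} × {f, g} = {(1,f), (1,g)}
  {1} × {f, h} = {(1,f), (1,h)}
  {1, 2} × {f} = {(1,f), (2,f)}
  {1, 2} × {g} = {(1,g), (2,g)}
  {2} × {f, g} = {(2,f), (2,g)}
  {2} × {f, h} = {(2,f), (2,h)}
  {1} × {f, g, h} = {(1,f), (1,g), (1,h)}
  {1, 2, 3} × {f} = {(1,f), (2,f), (3,f)}
  {1, 2, 3} × {g} = {(1,g), (2,g), (3,g)}
  {2} × {f, g, h} = {(2,f), (2,g), (2,h)}
  {1, 2} × {f, g} = {(1,f), (1,g), (2,f), (2,g)}
  {1, 2} × {f, h} = {(1,f), (1,h), (2,f), (2,h)}
  {1, 2} × {f, g, h} = {(1,f), (1,g), (1,h), (2,f), (2,g), (2,h)}
  {1, 2, 3} × {f, g} = {(1,f), (1,g), (2,f), (2,g), (3,f), (3,g)}
  {1, 2, 3} × {f, h} = {(1,f), (1,h), (2,f), (2,h), (3,f), (3,h)}
  {1, 2, 3} × {f, g, h} = {(1,f), (1,g), (1,h), (2,f), (2,g), (2,h), (3,f), (3,g), (3,h)}
These 21 distinct sets form the basis B.
Close under arbitrary unions to get τ_{X×Y}; counting gives |τ_{X×Y}| = 70.


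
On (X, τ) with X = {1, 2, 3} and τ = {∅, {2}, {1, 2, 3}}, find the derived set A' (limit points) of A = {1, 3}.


A' = {1, 3}

For each x ∈ X, list the open sets U ∈ τ with x ∈ U, then check whether U ∩ (A ∖ {x}) ≠ ∅ for every such U.
  x = 1: opens ∋ x are {1, 2, 3}; each meets A ∖ {1}, so x IS a limit point.
  x = 2: open {2} ∋ x has {2} ∩ (A ∖ {2}) = ∅, so x is NOT a limit point.
  x = 3: opens ∋ x are {1, 2, 3}; each meets A ∖ {3}, so x IS a limit point.
Collecting: A' = {1, 3}.


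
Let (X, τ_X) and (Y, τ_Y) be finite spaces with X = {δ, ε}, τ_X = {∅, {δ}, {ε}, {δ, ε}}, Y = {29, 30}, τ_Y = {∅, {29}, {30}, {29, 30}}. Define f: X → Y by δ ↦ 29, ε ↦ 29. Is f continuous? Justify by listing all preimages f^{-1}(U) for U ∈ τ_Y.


f IS continuous.

Compute f^{-1}(U) for each U ∈ τ_Y:
  U = ∅: f^{-1}(U) = ∅ ∈ τ_X ✓.
  U = {29}: f^{-1}(U) = {δ, ε} ∈ τ_X ✓.
  U = {30}: f^{-1}(U) = ∅ ∈ τ_X ✓.
  U = {29, 30}: f^{-1}(U) = {δ, ε} ∈ τ_X ✓.
Every preimage lies in τ_X, so f IS continuous.


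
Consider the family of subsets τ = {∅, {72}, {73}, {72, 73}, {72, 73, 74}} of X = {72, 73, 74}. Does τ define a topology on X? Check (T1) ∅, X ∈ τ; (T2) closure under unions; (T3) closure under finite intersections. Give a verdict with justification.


τ IS a topology on X.

Axiom (T1): ∅ ∈ τ? Yes; X ∈ τ? Yes.
Axiom (T2/T3): check pairwise unions and intersections of members of τ.
All pairwise intersections and unions checked — each lies in τ. Therefore τ satisfies (T1), (T2), (T3): it IS a topology on X.


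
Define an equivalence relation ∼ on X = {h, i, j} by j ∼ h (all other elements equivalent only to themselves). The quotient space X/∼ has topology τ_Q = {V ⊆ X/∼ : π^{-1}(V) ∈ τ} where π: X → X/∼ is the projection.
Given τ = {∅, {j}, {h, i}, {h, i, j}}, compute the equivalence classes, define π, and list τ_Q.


X/∼ = {[h=j], [i]}; |τ_Q| = 2.

Equivalence classes: [h=j], [i].
Quotient map π: X → X/∼ sends h ↦ [h=j], i ↦ [i], j ↦ [h=j].
For each subset V ⊆ X/∼, compute π^{-1}(V) ⊆ X and check whether π^{-1}(V) ∈ τ. V is open in τ_Q iff π^{-1}(V) ∈ τ.
  V = {}: π^{-1}(V) = ∅ ∈ τ ✓.
  V = {[h=j]}: π^{-1}(V) = {h, j} ∉ τ ✗.
  V = {[i]}: π^{-1}(V) = {i} ∉ τ ✗.
  V = {[h=j], [i]}: π^{-1}(V) = {h, i, j} ∈ τ ✓.
Open sets in the quotient: τ_Q = {{}, {[h=j], [i]}} (2 elements).


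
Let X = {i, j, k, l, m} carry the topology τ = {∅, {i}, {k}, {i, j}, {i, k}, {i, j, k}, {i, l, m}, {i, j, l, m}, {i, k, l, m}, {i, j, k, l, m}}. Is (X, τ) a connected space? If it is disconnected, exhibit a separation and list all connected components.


(X, τ) is disconnected; components = [{k}, {i, j, l, m}].

Find clopen sets (U ∈ τ with X ∖ U ∈ τ):
  U = ∅, X ∖ U = {i, j, k, l, m} — both open, so U is clopen.
  U = {k}, X ∖ U = {i, j, l, m} — both open, so U is clopen.
  U = {i, j, l, m}, X ∖ U = {k} — both open, so U is clopen.
  U = {i, j, k, l, m}, X ∖ U = ∅ — both open, so U is clopen.
Nontrivial clopen(s) exist: e.g. {i, j, l, m}. So (X, τ) is disconnected.
Compute connected components by grouping points that agree on all clopens:
  component: {k}
  component: {i, j, l, m}


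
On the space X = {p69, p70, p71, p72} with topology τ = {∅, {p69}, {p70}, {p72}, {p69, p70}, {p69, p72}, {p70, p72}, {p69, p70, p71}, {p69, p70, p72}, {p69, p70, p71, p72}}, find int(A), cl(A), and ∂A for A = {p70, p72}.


int(A) = {p70, p72}, cl(A) = {p70, p71, p72}, ∂A = {p71}.

Closed sets in (X, τ) are complements of opens:
  closed(X, τ) = {∅, {p71}, {p72}, {p69, p71}, {p70, p71}, {p71, p72}, {p69, p70, p71}, {p69, p71, p72}, {p70, p71, p72}, {p69, p70, p71, p72}}.
int(A) = ⋃ {U ∈ τ : U ⊆ A}. Opens contained in A: ∅, {p70}, {p72}, {p70, p72}.
Taking the union of these: int(A) = {p70, p72}.
cl(A) = ⋂ {C closed : A ⊆ C}. Closed sets containing A: {p70, p71, p72}, {p69, p70, p71, p72}.
Intersecting these: cl(A) = {p70, p71, p72}.
∂A = cl(A) ∖ int(A) = {p70, p71, p72} ∖ {p70, p72} = {p71}.


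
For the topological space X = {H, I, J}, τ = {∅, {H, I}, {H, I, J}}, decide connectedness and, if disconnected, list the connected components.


(X, τ) is connected.

Find clopen sets (U ∈ τ with X ∖ U ∈ τ):
  U = ∅, X ∖ U = {H, I, J} — both open, so U is clopen.
  U = {H, I, J}, X ∖ U = ∅ — both open, so U is clopen.
Only trivial clopens (∅ and X) exist, so (X, τ) is connected.
Compute connected components by grouping points that agree on all clopens:
  component: {H, I, J}


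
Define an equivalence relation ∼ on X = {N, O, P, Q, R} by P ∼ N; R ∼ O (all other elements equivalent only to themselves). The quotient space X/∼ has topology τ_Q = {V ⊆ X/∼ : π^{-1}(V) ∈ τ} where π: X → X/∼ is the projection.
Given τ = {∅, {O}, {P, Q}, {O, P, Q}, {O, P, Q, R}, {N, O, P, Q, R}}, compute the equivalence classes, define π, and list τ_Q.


X/∼ = {[N=P], [O=R], [Q]}; |τ_Q| = 2.

Equivalence classes: [N=P], [O=R], [Q].
Quotient map π: X → X/∼ sends N ↦ [N=P], O ↦ [O=R], P ↦ [N=P], Q ↦ [Q], R ↦ [O=R].
For each subset V ⊆ X/∼, compute π^{-1}(V) ⊆ X and check whether π^{-1}(V) ∈ τ. V is open in τ_Q iff π^{-1}(V) ∈ τ.
  V = {}: π^{-1}(V) = ∅ ∈ τ ✓.
  V = {[N=P]}: π^{-1}(V) = {N, P} ∉ τ ✗.
  V = {[O=R]}: π^{-1}(V) = {O, R} ∉ τ ✗.
  V = {[N=P], [O=R]}: π^{-1}(V) = {N, O, P, R} ∉ τ ✗.
  V = {[Q]}: π^{-1}(V) = {Q} ∉ τ ✗.
  V = {[N=P], [Q]}: π^{-1}(V) = {N, P, Q} ∉ τ ✗.
  V = {[O=R], [Q]}: π^{-1}(V) = {O, Q, R} ∉ τ ✗.
  V = {[N=P], [O=R], [Q]}: π^{-1}(V) = {N, O, P, Q, R} ∈ τ ✓.
Open sets in the quotient: τ_Q = {{}, {[N=P], [O=R], [Q]}} (2 elements).


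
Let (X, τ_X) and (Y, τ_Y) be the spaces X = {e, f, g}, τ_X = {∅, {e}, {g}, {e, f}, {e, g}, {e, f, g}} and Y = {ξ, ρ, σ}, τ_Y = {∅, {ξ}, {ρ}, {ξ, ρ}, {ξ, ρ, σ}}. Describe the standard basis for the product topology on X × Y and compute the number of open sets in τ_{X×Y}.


Basis B = {∅ × ∅, {e} × {ξ}, {e} × {ρ}, {g} × {ξ}, {g} × {ρ}, {e} × {ξ, ρ}, {e, f} × {ξ}, {e, g} × {ξ}, {e, f} × {ρ}, {e, g} × {ρ}, {g} × {ξ, ρ}, {e} × {ξ, ρ, σ}, {e, f, g} × {ξ}, {e, f, g} × {ρ}, {g} × {ξ, ρ, σ}, {e, f} × {ξ, ρ}, {e, g} × {ξ, ρ}, {e, f} × {ξ, ρ, σ}, {e, g} × {ξ, ρ, σ}, {e, f, g} × {ξ, ρ}, {e, f, g} × {ξ, ρ, σ}}; |τ_{X×Y}| = 70.

Enumerate products U × V with U ∈ τ_X, V ∈ τ_Y (deduplicated):
  ∅ × ∅ = {} (∅)
  {e} × {ξ} = {(e,ξ)}
  {e} × {ρ} = {(e,ρ)}
  {g} × {ξ} = {(g,ξ)}
  {g} × {ρ} = {(g,ρ)}
  {e} × {ξ, ρ} = {(e,ξ), (e,ρ)}
  {e, f} × {ξ} = {(e,ξ), (f,ξ)}
  {e, g} × {ξ} = {(e,ξ), (g,ξ)}
  {e, f} × {ρ} = {(e,ρ), (f,ρ)}
  {e, g} × {ρ} = {(e,ρ), (g,ρ)}
  {g} × {ξ, ρ} = {(g,ξ), (g,ρ)}
  {e} × {ξ, ρ, σ} = {(e,ξ), (e,ρ), (e,σ)}
  {e, f, g} × {ξ} = {(e,ξ), (f,ξ), (g,ξ)}
  {e, f, g} × {ρ} = {(e,ρ), (f,ρ), (g,ρ)}
  {g} × {ξ, ρ, σ} = {(g,ξ), (g,ρ), (g,σ)}
  {e, f} × {ξ, ρ} = {(e,ξ), (e,ρ), (f,ξ), (f,ρ)}
  {e, g} × {ξ, ρ} = {(e,ξ), (e,ρ), (g,ξ), (g,ρ)}
  {e, f} × {ξ, ρ, σ} = {(e,ξ), (e,ρ), (e,σ), (f,ξ), (f,ρ), (f,σ)}
  {e, g} × {ξ, ρ, σ} = {(e,ξ), (e,ρ), (e,σ), (g,ξ), (g,ρ), (g,σ)}
  {e, f, g} × {ξ, ρ} = {(e,ξ), (e,ρ), (f,ξ), (f,ρ), (g,ξ), (g,ρ)}
  {e, f, g} × {ξ, ρ, σ} = {(e,ξ), (e,ρ), (e,σ), (f,ξ), (f,ρ), (f,σ), (g,ξ), (g,ρ), (g,σ)}
These 21 distinct sets form the basis B.
Close under arbitrary unions to get τ_{X×Y}; counting gives |τ_{X×Y}| = 70.


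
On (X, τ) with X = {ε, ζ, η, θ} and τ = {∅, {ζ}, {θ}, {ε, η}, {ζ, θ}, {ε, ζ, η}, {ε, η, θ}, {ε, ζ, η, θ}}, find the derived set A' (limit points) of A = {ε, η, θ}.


A' = {ε, η}

For each x ∈ X, list the open sets U ∈ τ with x ∈ U, then check whether U ∩ (A ∖ {x}) ≠ ∅ for every such U.
  x = ε: opens ∋ x are {ε, η}, {ε, ζ, η}, {ε, η, θ}, {ε, ζ, η, θ}; each meets A ∖ {ε}, so x IS a limit point.
  x = ζ: open {ζ} ∋ x has {ζ} ∩ (A ∖ {ζ}) = ∅, so x is NOT a limit point.
  x = η: opens ∋ x are {ε, η}, {ε, ζ, η}, {ε, η, θ}, {ε, ζ, η, θ}; each meets A ∖ {η}, so x IS a limit point.
  x = θ: open {θ} ∋ x has {θ} ∩ (A ∖ {θ}) = ∅, so x is NOT a limit point.
Collecting: A' = {ε, η}.


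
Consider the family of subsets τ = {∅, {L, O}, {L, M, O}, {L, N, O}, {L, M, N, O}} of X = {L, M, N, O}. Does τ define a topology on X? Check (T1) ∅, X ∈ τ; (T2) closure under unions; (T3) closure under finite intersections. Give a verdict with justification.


τ IS a topology on X.

Axiom (T1): ∅ ∈ τ? Yes; X ∈ τ? Yes.
Axiom (T2/T3): check pairwise unions and intersections of members of τ.
All pairwise intersections and unions checked — each lies in τ. Therefore τ satisfies (T1), (T2), (T3): it IS a topology on X.


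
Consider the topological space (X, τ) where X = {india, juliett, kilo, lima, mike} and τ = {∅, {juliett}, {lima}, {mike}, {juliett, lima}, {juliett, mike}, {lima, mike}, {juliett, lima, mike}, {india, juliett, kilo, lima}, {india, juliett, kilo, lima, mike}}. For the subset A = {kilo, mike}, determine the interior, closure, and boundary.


int(A) = {mike}, cl(A) = {india, kilo, mike}, ∂A = {india, kilo}.

Closed sets in (X, τ) are complements of opens:
  closed(X, τ) = {∅, {mike}, {india, kilo}, {india, juliett, kilo}, {india, kilo, lima}, {india, kilo, mike}, {india, juliett, kilo, lima}, {india, juliett, kilo, mike}, {india, kilo, lima, mike}, {india, juliett, kilo, lima, mike}}.
int(A) = ⋃ {U ∈ τ : U ⊆ A}. Opens contained in A: ∅, {mike}.
Taking the union of these: int(A) = {mike}.
cl(A) = ⋂ {C closed : A ⊆ C}. Closed sets containing A: {india, kilo, mike}, {india, juliett, kilo, mike}, {india, kilo, lima, mike}, {india, juliett, kilo, lima, mike}.
Intersecting these: cl(A) = {india, kilo, mike}.
∂A = cl(A) ∖ int(A) = {india, kilo, mike} ∖ {mike} = {india, kilo}.


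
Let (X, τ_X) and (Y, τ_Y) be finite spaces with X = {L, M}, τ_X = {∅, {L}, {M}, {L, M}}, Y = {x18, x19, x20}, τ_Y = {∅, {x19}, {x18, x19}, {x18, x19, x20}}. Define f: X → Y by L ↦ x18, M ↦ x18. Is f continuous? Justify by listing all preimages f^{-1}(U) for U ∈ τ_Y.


f IS continuous.

Compute f^{-1}(U) for each U ∈ τ_Y:
  U = ∅: f^{-1}(U) = ∅ ∈ τ_X ✓.
  U = {x19}: f^{-1}(U) = ∅ ∈ τ_X ✓.
  U = {x18, x19}: f^{-1}(U) = {L, M} ∈ τ_X ✓.
  U = {x18, x19, x20}: f^{-1}(U) = {L, M} ∈ τ_X ✓.
Every preimage lies in τ_X, so f IS continuous.


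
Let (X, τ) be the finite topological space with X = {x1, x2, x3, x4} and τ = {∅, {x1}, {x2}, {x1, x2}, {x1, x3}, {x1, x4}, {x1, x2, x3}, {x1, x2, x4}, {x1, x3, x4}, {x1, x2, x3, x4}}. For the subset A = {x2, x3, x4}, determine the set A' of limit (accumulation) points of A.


A' = ∅

For each x ∈ X, list the open sets U ∈ τ with x ∈ U, then check whether U ∩ (A ∖ {x}) ≠ ∅ for every such U.
  x = x1: open {x1} ∋ x has {x1} ∩ (A ∖ {x1}) = ∅, so x is NOT a limit point.
  x = x2: open {x2} ∋ x has {x2} ∩ (A ∖ {x2}) = ∅, so x is NOT a limit point.
  x = x3: open {x1, x3} ∋ x has {x1, x3} ∩ (A ∖ {x3}) = ∅, so x is NOT a limit point.
  x = x4: open {x1, x4} ∋ x has {x1, x4} ∩ (A ∖ {x4}) = ∅, so x is NOT a limit point.
Collecting: A' = ∅.


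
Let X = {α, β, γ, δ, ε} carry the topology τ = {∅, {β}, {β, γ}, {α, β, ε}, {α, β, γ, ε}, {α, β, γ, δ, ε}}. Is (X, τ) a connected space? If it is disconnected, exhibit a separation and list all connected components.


(X, τ) is connected.

Find clopen sets (U ∈ τ with X ∖ U ∈ τ):
  U = ∅, X ∖ U = {α, β, γ, δ, ε} — both open, so U is clopen.
  U = {α, β, γ, δ, ε}, X ∖ U = ∅ — both open, so U is clopen.
Only trivial clopens (∅ and X) exist, so (X, τ) is connected.
Compute connected components by grouping points that agree on all clopens:
  component: {α, β, γ, δ, ε}


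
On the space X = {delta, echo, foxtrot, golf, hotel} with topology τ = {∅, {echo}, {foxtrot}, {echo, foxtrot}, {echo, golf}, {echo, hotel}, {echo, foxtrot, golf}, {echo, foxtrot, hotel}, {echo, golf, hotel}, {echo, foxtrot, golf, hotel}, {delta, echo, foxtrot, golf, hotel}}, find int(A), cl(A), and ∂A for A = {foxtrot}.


int(A) = {foxtrot}, cl(A) = {delta, foxtrot}, ∂A = {delta}.

Closed sets in (X, τ) are complements of opens:
  closed(X, τ) = {∅, {delta}, {delta, foxtrot}, {delta, golf}, {delta, hotel}, {delta, foxtrot, golf}, {delta, foxtrot, hotel}, {delta, golf, hotel}, {delta, echo, golf, hotel}, {delta, foxtrot, golf, hotel}, {delta, echo, foxtrot, golf, hotel}}.
int(A) = ⋃ {U ∈ τ : U ⊆ A}. Opens contained in A: ∅, {foxtrot}.
Taking the union of these: int(A) = {foxtrot}.
cl(A) = ⋂ {C closed : A ⊆ C}. Closed sets containing A: {delta, foxtrot}, {delta, foxtrot, golf}, {delta, foxtrot, hotel}, {delta, foxtrot, golf, hotel}, {delta, echo, foxtrot, golf, hotel}.
Intersecting these: cl(A) = {delta, foxtrot}.
∂A = cl(A) ∖ int(A) = {delta, foxtrot} ∖ {foxtrot} = {delta}.


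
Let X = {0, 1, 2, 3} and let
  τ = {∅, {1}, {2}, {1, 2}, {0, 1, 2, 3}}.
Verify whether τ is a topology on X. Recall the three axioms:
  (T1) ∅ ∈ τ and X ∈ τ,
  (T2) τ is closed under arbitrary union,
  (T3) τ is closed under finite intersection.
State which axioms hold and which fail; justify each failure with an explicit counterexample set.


τ IS a topology on X.

Axiom (T1): ∅ ∈ τ? Yes; X ∈ τ? Yes.
Axiom (T2/T3): check pairwise unions and intersections of members of τ.
All pairwise intersections and unions checked — each lies in τ. Therefore τ satisfies (T1), (T2), (T3): it IS a topology on X.


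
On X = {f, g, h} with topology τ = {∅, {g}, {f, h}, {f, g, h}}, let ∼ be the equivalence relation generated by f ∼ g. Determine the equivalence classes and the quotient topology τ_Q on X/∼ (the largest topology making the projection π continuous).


X/∼ = {[f=g], [h]}; |τ_Q| = 2.

Equivalence classes: [f=g], [h].
Quotient map π: X → X/∼ sends f ↦ [f=g], g ↦ [f=g], h ↦ [h].
For each subset V ⊆ X/∼, compute π^{-1}(V) ⊆ X and check whether π^{-1}(V) ∈ τ. V is open in τ_Q iff π^{-1}(V) ∈ τ.
  V = {}: π^{-1}(V) = ∅ ∈ τ ✓.
  V = {[f=g]}: π^{-1}(V) = {f, g} ∉ τ ✗.
  V = {[h]}: π^{-1}(V) = {h} ∉ τ ✗.
  V = {[f=g], [h]}: π^{-1}(V) = {f, g, h} ∈ τ ✓.
Open sets in the quotient: τ_Q = {{}, {[f=g], [h]}} (2 elements).


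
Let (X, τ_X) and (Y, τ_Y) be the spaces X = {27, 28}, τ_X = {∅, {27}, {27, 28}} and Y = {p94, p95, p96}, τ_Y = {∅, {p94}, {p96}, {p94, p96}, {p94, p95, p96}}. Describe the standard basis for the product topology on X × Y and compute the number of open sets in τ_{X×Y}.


Basis B = {∅ × ∅, {27} × {p94}, {27} × {p96}, {27} × {p94, p96}, {27, 28} × {p94}, {27, 28} × {p96}, {27} × {p94, p95, p96}, {27, 28} × {p94, p96}, {27, 28} × {p94, p95, p96}}; |τ_{X×Y}| = 14.

Enumerate products U × V with U ∈ τ_X, V ∈ τ_Y (deduplicated):
  ∅ × ∅ = {} (∅)
  {27} × {p94} = {(27,p94)}
  {27} × {p96} = {(27,p96)}
  {27} × {p94, p96} = {(27,p94), (27,p96)}
  {27, 28} × {p94} = {(27,p94), (28,p94)}
  {27, 28} × {p96} = {(27,p96), (28,p96)}
  {27} × {p94, p95, p96} = {(27,p94), (27,p95), (27,p96)}
  {27, 28} × {p94, p96} = {(27,p94), (27,p96), (28,p94), (28,p96)}
  {27, 28} × {p94, p95, p96} = {(27,p94), (27,p95), (27,p96), (28,p94), (28,p95), (28,p96)}
These 9 distinct sets form the basis B.
Close under arbitrary unions to get τ_{X×Y}; counting gives |τ_{X×Y}| = 14.


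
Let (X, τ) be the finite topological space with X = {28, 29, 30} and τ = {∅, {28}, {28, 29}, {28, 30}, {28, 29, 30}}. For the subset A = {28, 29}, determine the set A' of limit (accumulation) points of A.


A' = {29, 30}

For each x ∈ X, list the open sets U ∈ τ with x ∈ U, then check whether U ∩ (A ∖ {x}) ≠ ∅ for every such U.
  x = 28: open {28} ∋ x has {28} ∩ (A ∖ {28}) = ∅, so x is NOT a limit point.
  x = 29: opens ∋ x are {28, 29}, {28, 29, 30}; each meets A ∖ {29}, so x IS a limit point.
  x = 30: opens ∋ x are {28, 30}, {28, 29, 30}; each meets A ∖ {30}, so x IS a limit point.
Collecting: A' = {29, 30}.


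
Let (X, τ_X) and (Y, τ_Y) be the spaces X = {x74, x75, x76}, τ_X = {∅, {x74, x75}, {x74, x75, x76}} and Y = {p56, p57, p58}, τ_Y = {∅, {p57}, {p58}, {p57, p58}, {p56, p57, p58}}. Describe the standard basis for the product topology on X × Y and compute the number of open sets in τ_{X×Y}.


Basis B = {∅ × ∅, {x74, x75} × {p57}, {x74, x75} × {p58}, {x74, x75, x76} × {p57}, {x74, x75, x76} × {p58}, {x74, x75} × {p57, p58}, {x74, x75} × {p56, p57, p58}, {x74, x75, x76} × {p57, p58}, {x74, x75, x76} × {p56, p57, p58}}; |τ_{X×Y}| = 14.

Enumerate products U × V with U ∈ τ_X, V ∈ τ_Y (deduplicated):
  ∅ × ∅ = {} (∅)
  {x74, x75} × {p57} = {(x74,p57), (x75,p57)}
  {x74, x75} × {p58} = {(x74,p58), (x75,p58)}
  {x74, x75, x76} × {p57} = {(x74,p57), (x75,p57), (x76,p57)}
  {x74, x75, x76} × {p58} = {(x74,p58), (x75,p58), (x76,p58)}
  {x74, x75} × {p57, p58} = {(x74,p57), (x74,p58), (x75,p57), (x75,p58)}
  {x74, x75} × {p56, p57, p58} = {(x74,p56), (x74,p57), (x74,p58), (x75,p56), (x75,p57), (x75,p58)}
  {x74, x75, x76} × {p57, p58} = {(x74,p57), (x74,p58), (x75,p57), (x75,p58), (x76,p57), (x76,p58)}
  {x74, x75, x76} × {p56, p57, p58} = {(x74,p56), (x74,p57), (x74,p58), (x75,p56), (x75,p57), (x75,p58), (x76,p56), (x76,p57), (x76,p58)}
These 9 distinct sets form the basis B.
Close under arbitrary unions to get τ_{X×Y}; counting gives |τ_{X×Y}| = 14.


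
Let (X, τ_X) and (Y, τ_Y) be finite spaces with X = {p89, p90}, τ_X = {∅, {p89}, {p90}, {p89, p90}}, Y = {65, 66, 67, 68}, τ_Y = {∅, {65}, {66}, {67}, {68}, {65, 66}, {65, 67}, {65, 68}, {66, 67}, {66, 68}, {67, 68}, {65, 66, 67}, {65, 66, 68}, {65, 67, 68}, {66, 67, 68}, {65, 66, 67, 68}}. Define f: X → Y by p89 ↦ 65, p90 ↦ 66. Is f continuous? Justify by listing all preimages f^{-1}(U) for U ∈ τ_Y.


f IS continuous.

Compute f^{-1}(U) for each U ∈ τ_Y:
  U = ∅: f^{-1}(U) = ∅ ∈ τ_X ✓.
  U = {65}: f^{-1}(U) = {p89} ∈ τ_X ✓.
  U = {66}: f^{-1}(U) = {p90} ∈ τ_X ✓.
  U = {67}: f^{-1}(U) = ∅ ∈ τ_X ✓.
  U = {68}: f^{-1}(U) = ∅ ∈ τ_X ✓.
  U = {65, 66}: f^{-1}(U) = {p89, p90} ∈ τ_X ✓.
  U = {65, 67}: f^{-1}(U) = {p89} ∈ τ_X ✓.
  U = {65, 68}: f^{-1}(U) = {p89} ∈ τ_X ✓.
  U = {66, 67}: f^{-1}(U) = {p90} ∈ τ_X ✓.
  U = {66, 68}: f^{-1}(U) = {p90} ∈ τ_X ✓.
  U = {67, 68}: f^{-1}(U) = ∅ ∈ τ_X ✓.
  U = {65, 66, 67}: f^{-1}(U) = {p89, p90} ∈ τ_X ✓.
  U = {65, 66, 68}: f^{-1}(U) = {p89, p90} ∈ τ_X ✓.
  U = {65, 67, 68}: f^{-1}(U) = {p89} ∈ τ_X ✓.
  U = {66, 67, 68}: f^{-1}(U) = {p90} ∈ τ_X ✓.
  U = {65, 66, 67, 68}: f^{-1}(U) = {p89, p90} ∈ τ_X ✓.
Every preimage lies in τ_X, so f IS continuous.


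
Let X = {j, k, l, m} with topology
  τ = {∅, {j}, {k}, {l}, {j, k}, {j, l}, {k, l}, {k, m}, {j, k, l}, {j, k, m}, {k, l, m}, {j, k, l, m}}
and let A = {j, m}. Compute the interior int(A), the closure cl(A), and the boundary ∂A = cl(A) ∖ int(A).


int(A) = {j}, cl(A) = {j, m}, ∂A = {m}.

Closed sets in (X, τ) are complements of opens:
  closed(X, τ) = {∅, {j}, {l}, {m}, {j, l}, {j, m}, {k, m}, {l, m}, {j, k, m}, {j, l, m}, {k, l, m}, {j, k, l, m}}.
int(A) = ⋃ {U ∈ τ : U ⊆ A}. Opens contained in A: ∅, {j}.
Taking the union of these: int(A) = {j}.
cl(A) = ⋂ {C closed : A ⊆ C}. Closed sets containing A: {j, m}, {j, k, m}, {j, l, m}, {j, k, l, m}.
Intersecting these: cl(A) = {j, m}.
∂A = cl(A) ∖ int(A) = {j, m} ∖ {j} = {m}.


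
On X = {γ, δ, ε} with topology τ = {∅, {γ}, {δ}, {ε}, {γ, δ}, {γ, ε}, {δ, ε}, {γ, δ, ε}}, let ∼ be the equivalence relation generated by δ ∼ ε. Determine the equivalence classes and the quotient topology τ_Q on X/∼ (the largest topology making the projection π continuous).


X/∼ = {[γ], [δ=ε]}; |τ_Q| = 4.

Equivalence classes: [γ], [δ=ε].
Quotient map π: X → X/∼ sends γ ↦ [γ], δ ↦ [δ=ε], ε ↦ [δ=ε].
For each subset V ⊆ X/∼, compute π^{-1}(V) ⊆ X and check whether π^{-1}(V) ∈ τ. V is open in τ_Q iff π^{-1}(V) ∈ τ.
  V = {}: π^{-1}(V) = ∅ ∈ τ ✓.
  V = {[γ]}: π^{-1}(V) = {γ} ∈ τ ✓.
  V = {[δ=ε]}: π^{-1}(V) = {δ, ε} ∈ τ ✓.
  V = {[γ], [δ=ε]}: π^{-1}(V) = {γ, δ, ε} ∈ τ ✓.
Open sets in the quotient: τ_Q = {{}, {[γ]}, {[δ=ε]}, {[γ], [δ=ε]}} (4 elements).


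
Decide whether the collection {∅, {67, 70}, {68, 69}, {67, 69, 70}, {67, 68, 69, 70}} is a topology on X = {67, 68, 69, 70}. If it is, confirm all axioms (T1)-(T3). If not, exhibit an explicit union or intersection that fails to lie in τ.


τ is NOT a topology on X.

Axiom (T1): ∅ ∈ τ? Yes; X ∈ τ? Yes.
Axiom (T2/T3): check pairwise unions and intersections of members of τ.
Counterexample for (T3): {68, 69} ∩ {67, 69, 70} = {69} ∉ τ. Therefore τ is NOT a topology.


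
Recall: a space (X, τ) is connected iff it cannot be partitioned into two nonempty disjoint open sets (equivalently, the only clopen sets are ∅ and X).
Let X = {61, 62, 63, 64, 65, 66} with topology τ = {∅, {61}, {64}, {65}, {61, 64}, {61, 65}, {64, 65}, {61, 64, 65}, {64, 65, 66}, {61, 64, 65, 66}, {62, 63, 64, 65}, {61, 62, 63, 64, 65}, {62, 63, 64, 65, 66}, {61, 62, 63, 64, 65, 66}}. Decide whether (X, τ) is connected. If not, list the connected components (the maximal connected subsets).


(X, τ) is disconnected; components = [{61}, {62, 63, 64, 65, 66}].

Find clopen sets (U ∈ τ with X ∖ U ∈ τ):
  U = ∅, X ∖ U = {61, 62, 63, 64, 65, 66} — both open, so U is clopen.
  U = {61}, X ∖ U = {62, 63, 64, 65, 66} — both open, so U is clopen.
  U = {62, 63, 64, 65, 66}, X ∖ U = {61} — both open, so U is clopen.
  U = {61, 62, 63, 64, 65, 66}, X ∖ U = ∅ — both open, so U is clopen.
Nontrivial clopen(s) exist: e.g. {62, 63, 64, 65, 66}. So (X, τ) is disconnected.
Compute connected components by grouping points that agree on all clopens:
  component: {61}
  component: {62, 63, 64, 65, 66}


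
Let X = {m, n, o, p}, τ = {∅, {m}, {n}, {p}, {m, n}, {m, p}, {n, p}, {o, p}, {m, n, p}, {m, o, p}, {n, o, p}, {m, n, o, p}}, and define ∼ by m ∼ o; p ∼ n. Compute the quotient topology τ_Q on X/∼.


X/∼ = {[m=o], [n=p]}; |τ_Q| = 3.

Equivalence classes: [m=o], [n=p].
Quotient map π: X → X/∼ sends m ↦ [m=o], n ↦ [n=p], o ↦ [m=o], p ↦ [n=p].
For each subset V ⊆ X/∼, compute π^{-1}(V) ⊆ X and check whether π^{-1}(V) ∈ τ. V is open in τ_Q iff π^{-1}(V) ∈ τ.
  V = {}: π^{-1}(V) = ∅ ∈ τ ✓.
  V = {[m=o]}: π^{-1}(V) = {m, o} ∉ τ ✗.
  V = {[n=p]}: π^{-1}(V) = {n, p} ∈ τ ✓.
  V = {[m=o], [n=p]}: π^{-1}(V) = {m, n, o, p} ∈ τ ✓.
Open sets in the quotient: τ_Q = {{}, {[n=p]}, {[m=o], [n=p]}} (3 elements).


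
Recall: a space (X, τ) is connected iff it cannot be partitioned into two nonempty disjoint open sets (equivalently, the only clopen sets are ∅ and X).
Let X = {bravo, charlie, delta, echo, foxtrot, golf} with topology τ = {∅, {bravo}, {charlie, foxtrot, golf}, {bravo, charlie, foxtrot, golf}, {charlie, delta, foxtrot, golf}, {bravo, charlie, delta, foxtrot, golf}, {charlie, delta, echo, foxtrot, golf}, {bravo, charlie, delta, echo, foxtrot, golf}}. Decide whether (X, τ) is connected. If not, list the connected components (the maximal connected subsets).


(X, τ) is disconnected; components = [{bravo}, {charlie, delta, echo, foxtrot, golf}].

Find clopen sets (U ∈ τ with X ∖ U ∈ τ):
  U = ∅, X ∖ U = {bravo, charlie, delta, echo, foxtrot, golf} — both open, so U is clopen.
  U = {bravo}, X ∖ U = {charlie, delta, echo, foxtrot, golf} — both open, so U is clopen.
  U = {charlie, delta, echo, foxtrot, golf}, X ∖ U = {bravo} — both open, so U is clopen.
  U = {bravo, charlie, delta, echo, foxtrot, golf}, X ∖ U = ∅ — both open, so U is clopen.
Nontrivial clopen(s) exist: e.g. {charlie, delta, echo, foxtrot, golf}. So (X, τ) is disconnected.
Compute connected components by grouping points that agree on all clopens:
  component: {bravo}
  component: {charlie, delta, echo, foxtrot, golf}


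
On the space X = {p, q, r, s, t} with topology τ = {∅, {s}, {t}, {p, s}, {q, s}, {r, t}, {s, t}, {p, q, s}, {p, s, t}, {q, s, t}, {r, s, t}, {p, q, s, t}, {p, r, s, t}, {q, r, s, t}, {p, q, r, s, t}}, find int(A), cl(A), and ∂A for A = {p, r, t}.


int(A) = {r, t}, cl(A) = {p, r, t}, ∂A = {p}.

Closed sets in (X, τ) are complements of opens:
  closed(X, τ) = {∅, {p}, {q}, {r}, {p, q}, {p, r}, {q, r}, {r, t}, {p, q, r}, {p, q, s}, {p, r, t}, {q, r, t}, {p, q, r, s}, {p, q, r, t}, {p, q, r, s, t}}.
int(A) = ⋃ {U ∈ τ : U ⊆ A}. Opens contained in A: ∅, {t}, {r, t}.
Taking the union of these: int(A) = {r, t}.
cl(A) = ⋂ {C closed : A ⊆ C}. Closed sets containing A: {p, r, t}, {p, q, r, t}, {p, q, r, s, t}.
Intersecting these: cl(A) = {p, r, t}.
∂A = cl(A) ∖ int(A) = {p, r, t} ∖ {r, t} = {p}.


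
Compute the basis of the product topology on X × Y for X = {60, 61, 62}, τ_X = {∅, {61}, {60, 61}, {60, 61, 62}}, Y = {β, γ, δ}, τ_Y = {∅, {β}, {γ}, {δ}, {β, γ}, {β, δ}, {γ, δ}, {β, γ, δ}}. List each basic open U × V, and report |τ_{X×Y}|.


Basis B = {∅ × ∅, {61} × {β}, {61} × {γ}, {61} × {δ}, {60, 61} × {β}, {60, 61} × {γ}, {60, 61} × {δ}, {61} × {β, γ}, {61} × {β, δ}, {61} × {γ, δ}, {60, 61, 62} × {β}, {60, 61, 62} × {γ}, {60, 61, 62} × {δ}, {61} × {β, γ, δ}, {60, 61} × {β, γ}, {60, 61} × {β, δ}, {60, 61} × {γ, δ}, {60, 61} × {β, γ, δ}, {60, 61, 62} × {β, γ}, {60, 61, 62} × {β, δ}, {60, 61, 62} × {γ, δ}, {60, 61, 62} × {β, γ, δ}}; |τ_{X×Y}| = 64.

Enumerate products U × V with U ∈ τ_X, V ∈ τ_Y (deduplicated):
  ∅ × ∅ = {} (∅)
  {61} × {β} = {(61,β)}
  {61} × {γ} = {(61,γ)}
  {61} × {δ} = {(61,δ)}
  {60, 61} × {β} = {(60,β), (61,β)}
  {60, 61} × {γ} = {(60,γ), (61,γ)}
  {60, 61} × {δ} = {(60,δ), (61,δ)}
  {61} × {β, γ} = {(61,β), (61,γ)}
  {61} × {β, δ} = {(61,β), (61,δ)}
  {61} × {γ, δ} = {(61,γ), (61,δ)}
  {60, 61, 62} × {β} = {(60,β), (61,β), (62,β)}
  {60, 61, 62} × {γ} = {(60,γ), (61,γ), (62,γ)}
  {60, 61, 62} × {δ} = {(60,δ), (61,δ), (62,δ)}
  {61} × {β, γ, δ} = {(61,β), (61,γ), (61,δ)}
  {60, 61} × {β, γ} = {(60,β), (60,γ), (61,β), (61,γ)}
  {60, 61} × {β, δ} = {(60,β), (60,δ), (61,β), (61,δ)}
  {60, 61} × {γ, δ} = {(60,γ), (60,δ), (61,γ), (61,δ)}
  {60, 61} × {β, γ, δ} = {(60,β), (60,γ), (60,δ), (61,β), (61,γ), (61,δ)}
  {60, 61, 62} × {β, γ} = {(60,β), (60,γ), (61,β), (61,γ), (62,β), (62,γ)}
  {60, 61, 62} × {β, δ} = {(60,β), (60,δ), (61,β), (61,δ), (62,β), (62,δ)}
  {60, 61, 62} × {γ, δ} = {(60,γ), (60,δ), (61,γ), (61,δ), (62,γ), (62,δ)}
  {60, 61, 62} × {β, γ, δ} = {(60,β), (60,γ), (60,δ), (61,β), (61,γ), (61,δ), (62,β), (62,γ), (62,δ)}
These 22 distinct sets form the basis B.
Close under arbitrary unions to get τ_{X×Y}; counting gives |τ_{X×Y}| = 64.


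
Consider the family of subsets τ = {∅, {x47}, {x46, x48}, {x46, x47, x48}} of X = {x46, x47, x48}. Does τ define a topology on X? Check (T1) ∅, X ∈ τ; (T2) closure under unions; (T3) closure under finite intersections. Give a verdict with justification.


τ IS a topology on X.

Axiom (T1): ∅ ∈ τ? Yes; X ∈ τ? Yes.
Axiom (T2/T3): check pairwise unions and intersections of members of τ.
All pairwise intersections and unions checked — each lies in τ. Therefore τ satisfies (T1), (T2), (T3): it IS a topology on X.


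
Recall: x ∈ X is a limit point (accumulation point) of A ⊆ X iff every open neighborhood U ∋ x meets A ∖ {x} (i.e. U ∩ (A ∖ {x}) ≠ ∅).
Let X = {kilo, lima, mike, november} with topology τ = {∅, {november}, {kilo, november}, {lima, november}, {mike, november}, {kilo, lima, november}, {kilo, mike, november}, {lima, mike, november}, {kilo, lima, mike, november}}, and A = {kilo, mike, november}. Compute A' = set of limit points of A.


A' = {kilo, lima, mike}

For each x ∈ X, list the open sets U ∈ τ with x ∈ U, then check whether U ∩ (A ∖ {x}) ≠ ∅ for every such U.
  x = kilo: opens ∋ x are {kilo, november}, {kilo, lima, november}, {kilo, mike, november}, {kilo, lima, mike, november}; each meets A ∖ {kilo}, so x IS a limit point.
  x = lima: opens ∋ x are {lima, november}, {kilo, lima, november}, {lima, mike, november}, {kilo, lima, mike, november}; each meets A ∖ {lima}, so x IS a limit point.
  x = mike: opens ∋ x are {mike, november}, {kilo, mike, november}, {lima, mike, november}, {kilo, lima, mike, november}; each meets A ∖ {mike}, so x IS a limit point.
  x = november: open {november} ∋ x has {november} ∩ (A ∖ {november}) = ∅, so x is NOT a limit point.
Collecting: A' = {kilo, lima, mike}.
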